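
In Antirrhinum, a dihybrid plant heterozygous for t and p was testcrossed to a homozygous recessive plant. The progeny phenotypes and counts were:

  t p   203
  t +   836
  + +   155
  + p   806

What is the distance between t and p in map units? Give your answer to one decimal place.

17.9 map units

The two most frequent classes, + p (806) and t + (836), are the parental types, so the F1 was + p / t +.
The recombinant classes are + + and t p: 155 + 203 = 358.
Recombination frequency = 358/2000 = 0.1790 ≈ 17.9%, i.e. 17.9 map units.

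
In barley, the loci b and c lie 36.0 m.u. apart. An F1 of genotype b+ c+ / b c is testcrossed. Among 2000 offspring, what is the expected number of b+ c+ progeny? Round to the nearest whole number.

A map distance of 36.0 m.u. corresponds to a recombination frequency of 0.360.
The F1 is b+ c+ / b c, so b+ c+ is a parental gamete class with expected frequency (1 − r)/2 = 0.640/2 = 0.3200.
Expected number = 0.3200 × 2000 = 640.00 ≈ 640.

640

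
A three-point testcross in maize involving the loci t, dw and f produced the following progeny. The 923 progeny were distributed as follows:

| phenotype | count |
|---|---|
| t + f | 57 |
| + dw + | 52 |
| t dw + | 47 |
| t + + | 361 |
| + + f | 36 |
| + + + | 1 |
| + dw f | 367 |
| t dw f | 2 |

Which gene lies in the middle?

t

The two most frequent reciprocal classes, + dw f and t + +, are the parental types, so the F1 was + dw f / t + +.
The two rarest classes, t dw f and + + +, are the double crossovers. Comparing them with the parentals, only the t allele has switched, so t is the middle locus and the order is f – t – dw.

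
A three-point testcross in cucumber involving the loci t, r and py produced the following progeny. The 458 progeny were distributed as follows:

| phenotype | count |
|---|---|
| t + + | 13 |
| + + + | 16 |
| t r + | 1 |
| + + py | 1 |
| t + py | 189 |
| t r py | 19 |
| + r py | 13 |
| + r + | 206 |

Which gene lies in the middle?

The two most frequent reciprocal classes, + r + and t + py, are the parental types, so the F1 was + r + / t + py.
The two rarest classes, t r + and + + py, are the double crossovers. Comparing them with the parentals, only the t allele has switched, so t is the middle locus and the order is py – t – r.

t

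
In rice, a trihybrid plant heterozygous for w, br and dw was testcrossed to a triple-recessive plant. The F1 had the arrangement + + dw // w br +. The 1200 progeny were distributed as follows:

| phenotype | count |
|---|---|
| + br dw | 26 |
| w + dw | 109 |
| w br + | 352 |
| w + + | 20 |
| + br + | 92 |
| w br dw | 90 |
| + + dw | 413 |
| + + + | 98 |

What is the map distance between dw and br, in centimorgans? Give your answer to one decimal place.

19.5 centimorgans

The two rarest classes, + br dw and w + +, are the double crossovers. Comparing them with the parentals, only the br allele has switched, so br is the middle locus and the order is w – br – dw.
Crossovers in the br–dw interval produce the single-crossover classes + + + and w br dw (98 + 90 = 188) plus the double crossovers (46).
RF(br–dw) = (188 + 46) / 1200 = 234/1200 = 0.1950 → 19.5 centimorgans.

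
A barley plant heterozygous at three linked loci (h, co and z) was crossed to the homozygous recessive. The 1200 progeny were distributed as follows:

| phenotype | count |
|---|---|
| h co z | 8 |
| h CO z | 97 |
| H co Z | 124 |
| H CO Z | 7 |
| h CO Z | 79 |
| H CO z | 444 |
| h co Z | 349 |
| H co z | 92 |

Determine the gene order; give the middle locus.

The two most frequent reciprocal classes, h co Z and H CO z, are the parental types, so the F1 was h co Z / H CO z.
The two rarest classes, h co z and H CO Z, are the double crossovers. Comparing them with the parentals, only the z allele has switched, so z is the middle locus and the order is h – z – co.

z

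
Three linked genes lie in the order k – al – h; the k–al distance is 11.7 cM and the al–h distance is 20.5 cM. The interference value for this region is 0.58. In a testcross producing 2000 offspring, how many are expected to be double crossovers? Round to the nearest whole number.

20

Map distances give recombination frequencies of 0.117 and 0.205 for the two intervals.
With interference 0.58 (so coincidence = 0.42), expected double-crossover frequency = 0.117 × 0.205 × 0.42 = 0.01007.
Expected number = 0.01007 × 2000 = 20.15 ≈ 20.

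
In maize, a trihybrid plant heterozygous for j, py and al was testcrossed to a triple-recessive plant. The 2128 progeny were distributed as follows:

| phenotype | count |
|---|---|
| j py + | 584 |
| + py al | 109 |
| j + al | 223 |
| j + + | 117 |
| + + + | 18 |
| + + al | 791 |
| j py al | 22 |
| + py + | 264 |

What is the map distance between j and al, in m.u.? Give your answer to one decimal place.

The two most frequent reciprocal classes, j py + and + + al, are the parental types, so the F1 was j py + / + + al.
The two rarest classes, j py al and + + +, are the double crossovers. Comparing them with the parentals, only the al allele has switched, so al is the middle locus and the order is j – al – py.
Crossovers in the j–al interval produce the single-crossover classes + py + and j + al (264 + 223 = 487) plus the double crossovers (40).
RF(j–al) = (487 + 40) / 2128 = 527/2128 = 0.2477 → 24.8 m.u.

24.8 m.u.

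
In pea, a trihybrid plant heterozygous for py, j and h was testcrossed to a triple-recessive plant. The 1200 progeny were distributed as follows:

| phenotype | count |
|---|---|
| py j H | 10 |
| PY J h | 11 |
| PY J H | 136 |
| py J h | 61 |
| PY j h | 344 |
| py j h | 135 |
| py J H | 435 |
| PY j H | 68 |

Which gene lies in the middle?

The two most frequent reciprocal classes, PY j h and py J H, are the parental types, so the F1 was PY j h / py J H.
The two rarest classes, PY J h and py j H, are the double crossovers. Comparing them with the parentals, only the j allele has switched, so j is the middle locus and the order is h – j – py.

j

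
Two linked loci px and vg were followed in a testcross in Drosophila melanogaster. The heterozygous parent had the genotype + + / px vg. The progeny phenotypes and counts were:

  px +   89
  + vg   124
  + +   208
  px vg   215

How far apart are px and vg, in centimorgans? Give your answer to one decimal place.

33.5 centimorgans

The recombinant classes are + vg and px +: 124 + 89 = 213.
Recombination frequency = 213/636 = 0.3349 ≈ 33.5%, i.e. 33.5 centimorgans.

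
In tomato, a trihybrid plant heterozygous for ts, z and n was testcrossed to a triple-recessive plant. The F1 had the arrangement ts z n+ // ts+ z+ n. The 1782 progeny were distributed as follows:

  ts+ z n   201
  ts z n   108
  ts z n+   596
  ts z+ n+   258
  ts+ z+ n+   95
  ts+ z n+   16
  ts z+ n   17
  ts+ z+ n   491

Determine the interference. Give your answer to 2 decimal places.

0.49

The two rarest classes, ts+ z n+ and ts z+ n, are the double crossovers. Comparing them with the parentals, only the ts allele has switched, so ts is the middle locus and the order is z – ts – n.
z–ts: (459 + 33)/1782 = 0.2761; ts–n: (203 + 33)/1782 = 0.1324.
Expected DCO frequency = 0.2761 × 0.1324 ≈ 0.03656; observed = 33/1782 ≈ 0.01852.
Coefficient of coincidence = 0.01852/0.03656 ≈ 0.51; interference = 1 − 0.51 = 0.49.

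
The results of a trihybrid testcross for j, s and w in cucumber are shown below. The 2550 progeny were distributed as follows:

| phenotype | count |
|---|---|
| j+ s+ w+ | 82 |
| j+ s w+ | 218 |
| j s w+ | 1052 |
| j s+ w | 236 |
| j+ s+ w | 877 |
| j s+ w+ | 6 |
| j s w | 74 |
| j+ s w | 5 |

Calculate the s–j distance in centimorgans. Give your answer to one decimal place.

18.2 centimorgans

The two most frequent reciprocal classes, j+ s+ w and j s w+, are the parental types, so the F1 was j+ s+ w / j s w+.
The two rarest classes, j+ s w and j s+ w+, are the double crossovers. Comparing them with the parentals, only the s allele has switched, so s is the middle locus and the order is w – s – j.
Crossovers in the s–j interval produce the single-crossover classes j s+ w and j+ s w+ (236 + 218 = 454) plus the double crossovers (11).
RF(s–j) = (454 + 11) / 2550 = 465/2550 = 0.1824 → 18.2 centimorgans.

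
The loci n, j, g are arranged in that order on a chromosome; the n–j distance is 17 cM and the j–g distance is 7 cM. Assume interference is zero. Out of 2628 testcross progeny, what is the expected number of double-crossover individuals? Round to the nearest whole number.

31

Map distances give recombination frequencies of 0.170 and 0.070 for the two intervals.
With no interference, expected double-crossover frequency = 0.170 × 0.070 = 0.01190.
Expected number = 0.01190 × 2628 = 31.27 ≈ 31.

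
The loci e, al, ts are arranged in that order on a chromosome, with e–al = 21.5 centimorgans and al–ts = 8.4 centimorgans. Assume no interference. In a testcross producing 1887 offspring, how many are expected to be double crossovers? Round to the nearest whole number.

34

Map distances give recombination frequencies of 0.215 and 0.084 for the two intervals.
With no interference, expected double-crossover frequency = 0.215 × 0.084 = 0.01806.
Expected number = 0.01806 × 1887 = 34.08 ≈ 34.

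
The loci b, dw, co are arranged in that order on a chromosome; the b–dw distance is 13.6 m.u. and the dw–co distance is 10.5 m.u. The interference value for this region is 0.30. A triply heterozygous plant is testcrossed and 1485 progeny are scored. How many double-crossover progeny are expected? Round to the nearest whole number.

15

Map distances give recombination frequencies of 0.136 and 0.105 for the two intervals.
With interference 0.30 (so coincidence = 0.70), expected double-crossover frequency = 0.136 × 0.105 × 0.70 = 0.01000.
Expected number = 0.01000 × 1485 = 14.84 ≈ 15.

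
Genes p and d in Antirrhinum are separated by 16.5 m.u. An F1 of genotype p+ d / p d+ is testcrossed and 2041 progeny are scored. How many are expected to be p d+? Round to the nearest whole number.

A map distance of 16.5 m.u. corresponds to a recombination frequency of 0.165.
The F1 is p+ d / p d+, so p d+ is a parental gamete class with expected frequency (1 − r)/2 = 0.835/2 = 0.4175.
Expected number = 0.4175 × 2041 = 852.12 ≈ 852.

852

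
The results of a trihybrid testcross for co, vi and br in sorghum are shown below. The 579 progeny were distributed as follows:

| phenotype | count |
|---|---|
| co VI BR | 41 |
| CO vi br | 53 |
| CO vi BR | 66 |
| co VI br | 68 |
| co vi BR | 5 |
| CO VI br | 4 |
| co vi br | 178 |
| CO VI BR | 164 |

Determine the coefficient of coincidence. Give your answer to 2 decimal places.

The two most frequent reciprocal classes, co vi br and CO VI BR, are the parental types, so the F1 was co vi br / CO VI BR.
The two rarest classes, co vi BR and CO VI br, are the double crossovers. Comparing them with the parentals, only the br allele has switched, so br is the middle locus and the order is vi – br – co.
vi–br: (134 + 9)/579 = 0.2470; br–co: (94 + 9)/579 = 0.1779.
Expected DCO frequency = 0.2470 × 0.1779 ≈ 0.04394; observed = 9/579 ≈ 0.01554.
Coefficient of coincidence = 0.01554/0.04394 ≈ 0.35.

0.35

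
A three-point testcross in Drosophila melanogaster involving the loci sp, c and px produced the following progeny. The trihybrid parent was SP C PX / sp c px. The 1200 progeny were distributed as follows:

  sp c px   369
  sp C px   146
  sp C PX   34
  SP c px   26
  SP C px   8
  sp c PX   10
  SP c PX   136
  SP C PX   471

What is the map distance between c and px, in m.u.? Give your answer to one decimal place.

25.0 m.u.

The two rarest classes, SP C px and sp c PX, are the double crossovers. Comparing them with the parentals, only the px allele has switched, so px is the middle locus and the order is c – px – sp.
Crossovers in the c–px interval produce the single-crossover classes SP c PX and sp C px (136 + 146 = 282) plus the double crossovers (18).
RF(c–px) = (282 + 18) / 1200 = 300/1200 = 0.2500 → 25.0 m.u.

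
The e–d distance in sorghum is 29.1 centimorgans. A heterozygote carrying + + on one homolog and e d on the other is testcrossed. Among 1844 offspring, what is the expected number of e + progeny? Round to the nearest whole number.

A map distance of 29.1 centimorgans corresponds to a recombination frequency of 0.291.
The F1 is + + / e d, so e + is a recombinant gamete class with expected frequency r/2 = 0.291/2 = 0.1455.
Expected number = 0.1455 × 1844 = 268.30 ≈ 268.

268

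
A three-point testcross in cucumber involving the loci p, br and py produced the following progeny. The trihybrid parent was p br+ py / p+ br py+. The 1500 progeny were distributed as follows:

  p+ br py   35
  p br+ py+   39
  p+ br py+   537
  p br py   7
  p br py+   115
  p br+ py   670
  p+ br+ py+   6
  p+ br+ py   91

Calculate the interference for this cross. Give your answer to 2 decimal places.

-0.02

The two rarest classes, p br py and p+ br+ py+, are the double crossovers. Comparing them with the parentals, only the br allele has switched, so br is the middle locus and the order is py – br – p.
py–br: (74 + 13)/1500 = 0.0580; br–p: (206 + 13)/1500 = 0.1460.
Expected DCO frequency = 0.0580 × 0.1460 ≈ 0.00847; observed = 13/1500 ≈ 0.00867.
Coefficient of coincidence = 0.00867/0.00847 ≈ 1.02; interference = 1 − 1.02 = -0.02.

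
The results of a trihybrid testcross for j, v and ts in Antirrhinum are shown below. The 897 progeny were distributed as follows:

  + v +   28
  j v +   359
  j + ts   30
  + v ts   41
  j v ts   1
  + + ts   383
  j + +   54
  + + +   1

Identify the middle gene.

ts

The two most frequent reciprocal classes, + + ts and j v +, are the parental types, so the F1 was + + ts / j v +.
The two rarest classes, + + + and j v ts, are the double crossovers. Comparing them with the parentals, only the ts allele has switched, so ts is the middle locus and the order is j – ts – v.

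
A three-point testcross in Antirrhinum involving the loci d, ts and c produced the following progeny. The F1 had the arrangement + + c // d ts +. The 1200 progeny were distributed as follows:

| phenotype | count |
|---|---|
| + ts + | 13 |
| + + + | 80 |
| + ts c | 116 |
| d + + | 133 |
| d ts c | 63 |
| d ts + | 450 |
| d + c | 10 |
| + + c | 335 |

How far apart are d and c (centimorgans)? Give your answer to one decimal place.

13.8 centimorgans

The two rarest classes, d + c and + ts +, are the double crossovers. Comparing them with the parentals, only the d allele has switched, so d is the middle locus and the order is c – d – ts.
Crossovers in the c–d interval produce the single-crossover classes + + + and d ts c (80 + 63 = 143) plus the double crossovers (23).
RF(c–d) = (143 + 23) / 1200 = 166/1200 = 0.1383 → 13.8 centimorgans.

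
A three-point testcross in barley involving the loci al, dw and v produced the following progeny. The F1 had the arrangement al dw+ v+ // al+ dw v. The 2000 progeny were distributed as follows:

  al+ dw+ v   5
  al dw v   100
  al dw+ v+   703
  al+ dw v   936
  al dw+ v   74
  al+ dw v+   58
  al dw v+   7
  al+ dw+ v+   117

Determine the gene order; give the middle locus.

The two rarest classes, al dw v+ and al+ dw+ v, are the double crossovers. Comparing them with the parentals, only the dw allele has switched, so dw is the middle locus and the order is al – dw – v.

dw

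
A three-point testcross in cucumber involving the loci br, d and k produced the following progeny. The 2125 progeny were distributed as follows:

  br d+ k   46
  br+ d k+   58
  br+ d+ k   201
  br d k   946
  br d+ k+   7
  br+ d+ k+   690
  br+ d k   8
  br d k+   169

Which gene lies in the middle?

br

The two most frequent reciprocal classes, br d k and br+ d+ k+, are the parental types, so the F1 was br d k / br+ d+ k+.
The two rarest classes, br+ d k and br d+ k+, are the double crossovers. Comparing them with the parentals, only the br allele has switched, so br is the middle locus and the order is d – br – k.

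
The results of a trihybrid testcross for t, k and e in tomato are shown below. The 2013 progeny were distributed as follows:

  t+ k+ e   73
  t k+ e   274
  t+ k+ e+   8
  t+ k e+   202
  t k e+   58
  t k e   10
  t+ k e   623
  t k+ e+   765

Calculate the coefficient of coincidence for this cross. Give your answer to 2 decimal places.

0.49

The two most frequent reciprocal classes, t+ k e and t k+ e+, are the parental types, so the F1 was t+ k e / t k+ e+.
The two rarest classes, t k e and t+ k+ e+, are the double crossovers. Comparing them with the parentals, only the t allele has switched, so t is the middle locus and the order is e – t – k.
e–t: (476 + 18)/2013 = 0.2454; t–k: (131 + 18)/2013 = 0.0740.
Expected DCO frequency = 0.2454 × 0.0740 ≈ 0.01816; observed = 18/2013 ≈ 0.00894.
Coefficient of coincidence = 0.00894/0.01816 ≈ 0.49.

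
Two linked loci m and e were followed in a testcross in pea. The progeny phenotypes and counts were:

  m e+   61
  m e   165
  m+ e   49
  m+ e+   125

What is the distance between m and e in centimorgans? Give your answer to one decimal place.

27.5 centimorgans

The two most frequent classes, m+ e+ (125) and m e (165), are the parental types, so the F1 was m+ e+ / m e.
The recombinant classes are m+ e and m e+: 49 + 61 = 110.
Recombination frequency = 110/400 = 0.2750 ≈ 27.5%, i.e. 27.5 centimorgans.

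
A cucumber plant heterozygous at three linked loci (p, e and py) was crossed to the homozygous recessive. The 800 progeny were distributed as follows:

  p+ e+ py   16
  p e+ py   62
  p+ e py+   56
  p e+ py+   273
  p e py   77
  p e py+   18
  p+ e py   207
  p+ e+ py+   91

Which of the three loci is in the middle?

The two most frequent reciprocal classes, p e+ py+ and p+ e py, are the parental types, so the F1 was p e+ py+ / p+ e py.
The two rarest classes, p e py+ and p+ e+ py, are the double crossovers. Comparing them with the parentals, only the e allele has switched, so e is the middle locus and the order is p – e – py.

e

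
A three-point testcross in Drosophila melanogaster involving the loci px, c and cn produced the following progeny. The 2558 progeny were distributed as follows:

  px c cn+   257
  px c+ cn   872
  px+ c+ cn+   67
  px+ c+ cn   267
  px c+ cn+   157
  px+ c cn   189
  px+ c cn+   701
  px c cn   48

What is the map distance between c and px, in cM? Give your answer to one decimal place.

25.0 cM

The two most frequent reciprocal classes, px+ c cn+ and px c+ cn, are the parental types, so the F1 was px+ c cn+ / px c+ cn.
The two rarest classes, px+ c+ cn+ and px c cn, are the double crossovers. Comparing them with the parentals, only the c allele has switched, so c is the middle locus and the order is px – c – cn.
Crossovers in the px–c interval produce the single-crossover classes px c cn+ and px+ c+ cn (257 + 267 = 524) plus the double crossovers (115).
RF(px–c) = (524 + 115) / 2558 = 639/2558 = 0.2498 → 25.0 cM.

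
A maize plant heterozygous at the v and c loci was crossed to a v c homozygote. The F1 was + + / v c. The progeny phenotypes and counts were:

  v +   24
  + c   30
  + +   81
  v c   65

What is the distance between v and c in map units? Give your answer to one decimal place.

27.0 map units

The recombinant classes are + c and v +: 30 + 24 = 54.
Recombination frequency = 54/200 = 0.2700 ≈ 27.0%, i.e. 27.0 map units.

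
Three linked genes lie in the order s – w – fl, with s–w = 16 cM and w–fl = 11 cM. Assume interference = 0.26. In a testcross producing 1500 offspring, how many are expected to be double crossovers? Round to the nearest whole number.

20

Map distances give recombination frequencies of 0.160 and 0.110 for the two intervals.
With interference 0.26 (so coincidence = 0.74), expected double-crossover frequency = 0.160 × 0.110 × 0.74 = 0.01302.
Expected number = 0.01302 × 1500 = 19.54 ≈ 20.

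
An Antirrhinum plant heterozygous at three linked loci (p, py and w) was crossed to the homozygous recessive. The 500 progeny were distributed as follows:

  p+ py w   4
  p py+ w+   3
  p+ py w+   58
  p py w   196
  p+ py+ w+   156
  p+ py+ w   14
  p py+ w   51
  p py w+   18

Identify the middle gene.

p

The two most frequent reciprocal classes, p py w and p+ py+ w+, are the parental types, so the F1 was p py w / p+ py+ w+.
The two rarest classes, p+ py w and p py+ w+, are the double crossovers. Comparing them with the parentals, only the p allele has switched, so p is the middle locus and the order is py – p – w.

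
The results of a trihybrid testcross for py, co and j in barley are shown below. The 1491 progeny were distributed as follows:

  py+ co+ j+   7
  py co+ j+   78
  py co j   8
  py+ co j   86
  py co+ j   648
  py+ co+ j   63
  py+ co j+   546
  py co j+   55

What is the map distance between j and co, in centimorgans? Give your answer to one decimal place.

12.0 centimorgans

The two most frequent reciprocal classes, py+ co j+ and py co+ j, are the parental types, so the F1 was py+ co j+ / py co+ j.
The two rarest classes, py+ co+ j+ and py co j, are the double crossovers. Comparing them with the parentals, only the co allele has switched, so co is the middle locus and the order is py – co – j.
Crossovers in the co–j interval produce the single-crossover classes py+ co j and py co+ j+ (86 + 78 = 164) plus the double crossovers (15).
RF(co–j) = (164 + 15) / 1491 = 179/1491 = 0.1201 → 12.0 centimorgans.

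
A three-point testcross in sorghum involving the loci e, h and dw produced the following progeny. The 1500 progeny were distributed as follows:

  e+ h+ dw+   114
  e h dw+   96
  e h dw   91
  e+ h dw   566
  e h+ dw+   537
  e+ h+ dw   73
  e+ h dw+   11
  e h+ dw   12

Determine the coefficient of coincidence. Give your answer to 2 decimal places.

0.79

The two most frequent reciprocal classes, e h+ dw+ and e+ h dw, are the parental types, so the F1 was e h+ dw+ / e+ h dw.
The two rarest classes, e h+ dw and e+ h dw+, are the double crossovers. Comparing them with the parentals, only the dw allele has switched, so dw is the middle locus and the order is h – dw – e.
h–dw: (169 + 23)/1500 = 0.1280; dw–e: (205 + 23)/1500 = 0.1520.
Expected DCO frequency = 0.1280 × 0.1520 ≈ 0.01946; observed = 23/1500 ≈ 0.01533.
Coefficient of coincidence = 0.01533/0.01946 ≈ 0.79.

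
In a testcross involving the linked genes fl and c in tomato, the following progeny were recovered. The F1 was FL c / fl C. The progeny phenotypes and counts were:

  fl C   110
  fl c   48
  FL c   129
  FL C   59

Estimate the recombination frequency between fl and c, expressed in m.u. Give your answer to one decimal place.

The recombinant classes are FL C and fl c: 59 + 48 = 107.
Recombination frequency = 107/346 = 0.3092 ≈ 30.9%, i.e. 30.9 m.u.

30.9 m.u.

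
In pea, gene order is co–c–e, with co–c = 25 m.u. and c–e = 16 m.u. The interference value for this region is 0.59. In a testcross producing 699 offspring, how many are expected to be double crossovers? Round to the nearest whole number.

11

Map distances give recombination frequencies of 0.250 and 0.160 for the two intervals.
With interference 0.59 (so coincidence = 0.41), expected double-crossover frequency = 0.250 × 0.160 × 0.41 = 0.01640.
Expected number = 0.01640 × 699 = 11.46 ≈ 11.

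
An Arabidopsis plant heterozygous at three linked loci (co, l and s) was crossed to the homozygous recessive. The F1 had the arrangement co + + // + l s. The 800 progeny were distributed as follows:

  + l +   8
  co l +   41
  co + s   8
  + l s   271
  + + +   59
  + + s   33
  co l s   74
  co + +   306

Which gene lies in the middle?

s

The two rarest classes, co + s and + l +, are the double crossovers. Comparing them with the parentals, only the s allele has switched, so s is the middle locus and the order is co – s – l.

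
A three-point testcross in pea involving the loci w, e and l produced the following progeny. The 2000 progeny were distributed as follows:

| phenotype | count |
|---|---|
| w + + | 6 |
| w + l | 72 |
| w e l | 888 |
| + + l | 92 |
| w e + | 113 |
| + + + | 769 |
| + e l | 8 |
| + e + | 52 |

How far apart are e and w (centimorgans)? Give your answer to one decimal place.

6.9 centimorgans

The two most frequent reciprocal classes, w e l and + + +, are the parental types, so the F1 was w e l / + + +.
The two rarest classes, + e l and w + +, are the double crossovers. Comparing them with the parentals, only the w allele has switched, so w is the middle locus and the order is e – w – l.
Crossovers in the e–w interval produce the single-crossover classes w + l and + e + (72 + 52 = 124) plus the double crossovers (14).
RF(e–w) = (124 + 14) / 2000 = 138/2000 = 0.0690 → 6.9 centimorgans.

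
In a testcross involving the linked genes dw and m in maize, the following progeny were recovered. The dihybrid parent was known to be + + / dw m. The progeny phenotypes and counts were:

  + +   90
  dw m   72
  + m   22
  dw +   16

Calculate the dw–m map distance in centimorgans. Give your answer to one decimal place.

The recombinant classes are + m and dw +: 22 + 16 = 38.
Recombination frequency = 38/200 = 0.1900 ≈ 19.0%, i.e. 19.0 centimorgans.

19.0 centimorgans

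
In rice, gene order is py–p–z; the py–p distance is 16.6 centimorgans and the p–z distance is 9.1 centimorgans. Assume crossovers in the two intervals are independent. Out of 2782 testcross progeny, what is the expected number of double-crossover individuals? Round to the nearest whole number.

Map distances give recombination frequencies of 0.166 and 0.091 for the two intervals.
With no interference, expected double-crossover frequency = 0.166 × 0.091 = 0.01511.
Expected number = 0.01511 × 2782 = 42.02 ≈ 42.

42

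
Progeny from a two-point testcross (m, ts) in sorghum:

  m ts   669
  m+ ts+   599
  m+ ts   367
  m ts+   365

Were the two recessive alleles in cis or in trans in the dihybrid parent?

cis

The two most frequent classes are m+ ts+ (599) and m ts (669); these are the parental (non-recombinant) types.
So the F1 carried m+ ts+ on one chromosome and m ts on the other — the recessive alleles are on the same chromosome (cis / coupling).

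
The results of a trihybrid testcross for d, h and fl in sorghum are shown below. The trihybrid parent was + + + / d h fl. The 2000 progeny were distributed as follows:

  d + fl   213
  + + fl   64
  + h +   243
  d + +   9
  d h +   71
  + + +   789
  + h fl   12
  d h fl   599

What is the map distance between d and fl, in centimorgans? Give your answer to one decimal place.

7.8 centimorgans

The two rarest classes, d + + and + h fl, are the double crossovers. Comparing them with the parentals, only the d allele has switched, so d is the middle locus and the order is fl – d – h.
Crossovers in the fl–d interval produce the single-crossover classes + + fl and d h + (64 + 71 = 135) plus the double crossovers (21).
RF(fl–d) = (135 + 21) / 2000 = 156/2000 = 0.0780 → 7.8 centimorgans.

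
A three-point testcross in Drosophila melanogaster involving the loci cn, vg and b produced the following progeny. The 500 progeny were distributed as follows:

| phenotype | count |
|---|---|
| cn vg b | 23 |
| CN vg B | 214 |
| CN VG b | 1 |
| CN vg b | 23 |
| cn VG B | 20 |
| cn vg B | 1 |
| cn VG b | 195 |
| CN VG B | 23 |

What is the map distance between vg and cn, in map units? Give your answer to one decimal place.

The two most frequent reciprocal classes, cn VG b and CN vg B, are the parental types, so the F1 was cn VG b / CN vg B.
The two rarest classes, CN VG b and cn vg B, are the double crossovers. Comparing them with the parentals, only the cn allele has switched, so cn is the middle locus and the order is b – cn – vg.
Crossovers in the cn–vg interval produce the single-crossover classes cn vg b and CN VG B (23 + 23 = 46) plus the double crossovers (2).
RF(cn–vg) = (46 + 2) / 500 = 48/500 = 0.0960 → 9.6 map units.

9.6 map units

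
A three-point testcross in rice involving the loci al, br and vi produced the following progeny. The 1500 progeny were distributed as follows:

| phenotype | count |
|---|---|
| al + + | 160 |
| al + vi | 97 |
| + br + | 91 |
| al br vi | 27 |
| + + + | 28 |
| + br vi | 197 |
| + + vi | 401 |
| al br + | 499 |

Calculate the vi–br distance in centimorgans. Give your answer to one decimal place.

27.5 centimorgans

The two most frequent reciprocal classes, + + vi and al br +, are the parental types, so the F1 was + + vi / al br +.
The two rarest classes, + + + and al br vi, are the double crossovers. Comparing them with the parentals, only the vi allele has switched, so vi is the middle locus and the order is br – vi – al.
Crossovers in the br–vi interval produce the single-crossover classes + br vi and al + + (197 + 160 = 357) plus the double crossovers (55).
RF(br–vi) = (357 + 55) / 1500 = 412/1500 = 0.2747 → 27.5 centimorgans.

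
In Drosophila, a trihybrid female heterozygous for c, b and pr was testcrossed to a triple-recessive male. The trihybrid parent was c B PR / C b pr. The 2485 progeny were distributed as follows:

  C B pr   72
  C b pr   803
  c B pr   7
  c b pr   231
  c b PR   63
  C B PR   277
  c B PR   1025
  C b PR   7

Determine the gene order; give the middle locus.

pr

The two rarest classes, c B pr and C b PR, are the double crossovers. Comparing them with the parentals, only the pr allele has switched, so pr is the middle locus and the order is b – pr – c.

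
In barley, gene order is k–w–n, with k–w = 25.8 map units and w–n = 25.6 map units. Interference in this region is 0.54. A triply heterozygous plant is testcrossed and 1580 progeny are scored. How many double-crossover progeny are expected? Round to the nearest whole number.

Map distances give recombination frequencies of 0.258 and 0.256 for the two intervals.
With interference 0.54 (so coincidence = 0.46), expected double-crossover frequency = 0.258 × 0.256 × 0.46 = 0.03038.
Expected number = 0.03038 × 1580 = 48.00 ≈ 48.

48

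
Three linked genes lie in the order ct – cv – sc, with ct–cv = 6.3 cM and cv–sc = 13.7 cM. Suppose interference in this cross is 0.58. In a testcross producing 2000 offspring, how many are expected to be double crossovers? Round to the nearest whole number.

7

Map distances give recombination frequencies of 0.063 and 0.137 for the two intervals.
With interference 0.58 (so coincidence = 0.42), expected double-crossover frequency = 0.063 × 0.137 × 0.42 = 0.00363.
Expected number = 0.00363 × 2000 = 7.25 ≈ 7.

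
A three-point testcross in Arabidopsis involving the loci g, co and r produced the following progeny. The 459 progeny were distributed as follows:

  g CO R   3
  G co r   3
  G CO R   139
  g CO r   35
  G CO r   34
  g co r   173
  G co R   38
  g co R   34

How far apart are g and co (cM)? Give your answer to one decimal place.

The two most frequent reciprocal classes, G CO R and g co r, are the parental types, so the F1 was G CO R / g co r.
The two rarest classes, g CO R and G co r, are the double crossovers. Comparing them with the parentals, only the g allele has switched, so g is the middle locus and the order is co – g – r.
Crossovers in the co–g interval produce the single-crossover classes G co R and g CO r (38 + 35 = 73) plus the double crossovers (6).
RF(co–g) = (73 + 6) / 459 = 79/459 = 0.1721 → 17.2 cM.

17.2 cM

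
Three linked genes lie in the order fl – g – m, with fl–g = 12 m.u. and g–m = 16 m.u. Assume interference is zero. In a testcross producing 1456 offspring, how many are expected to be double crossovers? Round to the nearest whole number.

28

Map distances give recombination frequencies of 0.120 and 0.160 for the two intervals.
With no interference, expected double-crossover frequency = 0.120 × 0.160 = 0.01920.
Expected number = 0.01920 × 1456 = 27.96 ≈ 28.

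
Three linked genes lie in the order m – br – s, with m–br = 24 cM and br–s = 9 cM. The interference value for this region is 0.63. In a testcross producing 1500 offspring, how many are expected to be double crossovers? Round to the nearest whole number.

12

Map distances give recombination frequencies of 0.240 and 0.090 for the two intervals.
With interference 0.63 (so coincidence = 0.37), expected double-crossover frequency = 0.240 × 0.090 × 0.37 = 0.00799.
Expected number = 0.00799 × 1500 = 11.99 ≈ 12.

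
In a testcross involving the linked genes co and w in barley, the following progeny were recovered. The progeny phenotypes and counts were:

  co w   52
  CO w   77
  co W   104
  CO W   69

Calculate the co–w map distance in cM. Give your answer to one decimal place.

The two most frequent classes, CO w (77) and co W (104), are the parental types, so the F1 was CO w / co W.
The recombinant classes are CO W and co w: 69 + 52 = 121.
Recombination frequency = 121/302 = 0.4007 ≈ 40.1%, i.e. 40.1 cM.

40.1 cM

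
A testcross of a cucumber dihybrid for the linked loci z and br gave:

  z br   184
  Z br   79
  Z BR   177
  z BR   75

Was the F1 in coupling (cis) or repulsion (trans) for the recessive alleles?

The two most frequent classes are Z BR (177) and z br (184); these are the parental (non-recombinant) types.
So the F1 carried Z BR on one chromosome and z br on the other — the recessive alleles are on the same chromosome (cis / coupling).

cis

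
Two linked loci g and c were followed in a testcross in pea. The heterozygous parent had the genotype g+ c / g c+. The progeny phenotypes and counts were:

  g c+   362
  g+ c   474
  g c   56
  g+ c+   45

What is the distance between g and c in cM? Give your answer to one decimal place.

The recombinant classes are g+ c+ and g c: 45 + 56 = 101.
Recombination frequency = 101/937 = 0.1078 ≈ 10.8%, i.e. 10.8 cM.

10.8 cM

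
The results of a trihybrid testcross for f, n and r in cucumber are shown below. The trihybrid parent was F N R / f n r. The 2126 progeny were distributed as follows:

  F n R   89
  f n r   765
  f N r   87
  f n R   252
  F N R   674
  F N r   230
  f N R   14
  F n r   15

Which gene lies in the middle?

f

The two rarest classes, f N R and F n r, are the double crossovers. Comparing them with the parentals, only the f allele has switched, so f is the middle locus and the order is r – f – n.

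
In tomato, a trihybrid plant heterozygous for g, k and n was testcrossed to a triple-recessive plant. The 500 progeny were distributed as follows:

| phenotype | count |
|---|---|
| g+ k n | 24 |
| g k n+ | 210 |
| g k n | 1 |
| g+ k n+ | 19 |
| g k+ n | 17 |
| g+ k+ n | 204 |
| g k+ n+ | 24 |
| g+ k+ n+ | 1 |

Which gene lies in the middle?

n

The two most frequent reciprocal classes, g+ k+ n and g k n+, are the parental types, so the F1 was g+ k+ n / g k n+.
The two rarest classes, g+ k+ n+ and g k n, are the double crossovers. Comparing them with the parentals, only the n allele has switched, so n is the middle locus and the order is g – n – k.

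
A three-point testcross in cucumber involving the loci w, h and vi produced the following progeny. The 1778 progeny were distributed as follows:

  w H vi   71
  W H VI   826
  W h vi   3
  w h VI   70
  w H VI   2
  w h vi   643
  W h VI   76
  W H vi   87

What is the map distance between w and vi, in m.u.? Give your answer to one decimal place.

9.1 m.u.

The two most frequent reciprocal classes, W H VI and w h vi, are the parental types, so the F1 was W H VI / w h vi.
The two rarest classes, w H VI and W h vi, are the double crossovers. Comparing them with the parentals, only the w allele has switched, so w is the middle locus and the order is vi – w – h.
Crossovers in the vi–w interval produce the single-crossover classes W H vi and w h VI (87 + 70 = 157) plus the double crossovers (5).
RF(vi–w) = (157 + 5) / 1778 = 162/1778 = 0.0911 → 9.1 m.u.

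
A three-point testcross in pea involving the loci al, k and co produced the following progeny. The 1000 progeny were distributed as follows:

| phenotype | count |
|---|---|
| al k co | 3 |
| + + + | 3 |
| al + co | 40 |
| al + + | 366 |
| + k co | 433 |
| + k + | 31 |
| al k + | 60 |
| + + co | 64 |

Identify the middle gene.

The two most frequent reciprocal classes, + k co and al + +, are the parental types, so the F1 was + k co / al + +.
The two rarest classes, al k co and + + +, are the double crossovers. Comparing them with the parentals, only the al allele has switched, so al is the middle locus and the order is co – al – k.

al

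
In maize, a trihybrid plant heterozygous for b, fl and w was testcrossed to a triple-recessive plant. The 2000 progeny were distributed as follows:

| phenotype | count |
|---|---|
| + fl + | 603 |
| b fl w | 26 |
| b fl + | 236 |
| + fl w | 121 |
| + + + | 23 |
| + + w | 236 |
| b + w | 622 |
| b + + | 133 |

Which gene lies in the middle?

fl

The two most frequent reciprocal classes, + fl + and b + w, are the parental types, so the F1 was + fl + / b + w.
The two rarest classes, + + + and b fl w, are the double crossovers. Comparing them with the parentals, only the fl allele has switched, so fl is the middle locus and the order is w – fl – b.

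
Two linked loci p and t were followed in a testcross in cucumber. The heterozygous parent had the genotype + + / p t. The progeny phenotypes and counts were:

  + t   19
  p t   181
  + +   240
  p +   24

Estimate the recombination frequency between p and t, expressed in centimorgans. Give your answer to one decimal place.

9.3 centimorgans

The recombinant classes are + t and p +: 19 + 24 = 43.
Recombination frequency = 43/464 = 0.0927 ≈ 9.3%, i.e. 9.3 centimorgans.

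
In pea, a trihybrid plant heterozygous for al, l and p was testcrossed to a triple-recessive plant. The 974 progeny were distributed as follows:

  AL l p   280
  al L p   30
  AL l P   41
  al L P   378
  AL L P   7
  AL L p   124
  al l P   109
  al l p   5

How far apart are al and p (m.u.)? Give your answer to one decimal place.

8.5 m.u.

The two most frequent reciprocal classes, AL l p and al L P, are the parental types, so the F1 was AL l p / al L P.
The two rarest classes, al l p and AL L P, are the double crossovers. Comparing them with the parentals, only the al allele has switched, so al is the middle locus and the order is p – al – l.
Crossovers in the p–al interval produce the single-crossover classes AL l P and al L p (41 + 30 = 71) plus the double crossovers (12).
RF(p–al) = (71 + 12) / 974 = 83/974 = 0.0852 → 8.5 m.u.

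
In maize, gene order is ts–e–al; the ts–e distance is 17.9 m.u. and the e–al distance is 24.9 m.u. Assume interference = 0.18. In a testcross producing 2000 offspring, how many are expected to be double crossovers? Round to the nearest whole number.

Map distances give recombination frequencies of 0.179 and 0.249 for the two intervals.
With interference 0.18 (so coincidence = 0.82), expected double-crossover frequency = 0.179 × 0.249 × 0.82 = 0.03655.
Expected number = 0.03655 × 2000 = 73.10 ≈ 73.

73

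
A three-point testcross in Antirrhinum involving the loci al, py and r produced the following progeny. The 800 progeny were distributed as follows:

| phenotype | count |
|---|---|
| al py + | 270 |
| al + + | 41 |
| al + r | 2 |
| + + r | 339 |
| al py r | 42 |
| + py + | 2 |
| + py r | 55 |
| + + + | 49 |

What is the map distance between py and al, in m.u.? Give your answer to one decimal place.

12.5 m.u.

The two most frequent reciprocal classes, al py + and + + r, are the parental types, so the F1 was al py + / + + r.
The two rarest classes, + py + and al + r, are the double crossovers. Comparing them with the parentals, only the al allele has switched, so al is the middle locus and the order is py – al – r.
Crossovers in the py–al interval produce the single-crossover classes al + + and + py r (41 + 55 = 96) plus the double crossovers (4).
RF(py–al) = (96 + 4) / 800 = 100/800 = 0.1250 → 12.5 m.u.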